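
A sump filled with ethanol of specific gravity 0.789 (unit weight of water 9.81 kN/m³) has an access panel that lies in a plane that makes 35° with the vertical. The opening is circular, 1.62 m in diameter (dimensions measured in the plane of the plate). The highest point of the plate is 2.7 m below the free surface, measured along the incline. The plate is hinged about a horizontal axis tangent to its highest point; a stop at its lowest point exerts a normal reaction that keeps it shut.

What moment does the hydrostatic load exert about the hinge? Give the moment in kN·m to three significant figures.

M ≈ 39.3 kN·m

γ = 0.789 × 9.81 = 7.74009 kN/m³.
The plate makes 35° with the vertical, i.e. θ = 90° − 35° = 55° to the horizontal. Measuring y along the incline from the free-surface line, vertical depth h = y·sinθ with sinθ = 0.819152.
The centroid is at the centre, 0.81 m below the top of the plate, so y_c = 2.7 + 0.81 = 3.51 m and h_c = 3.51 × 0.819152 = 2.87522 m.
A = π(0.81)² = 2.0612 m².
Resultant F = γ·h_c·A = 7.74009 × 2.87522 × 2.0612 = 45.8709 kN.
I_c = πr⁴/4 = π × 0.81⁴/4 = 0.338088 m⁴.
Centre of pressure: y_p = y_c + I_c/(y_c·A) = 3.51 + 0.338088/(3.51 × 2.0612) = 3.51 + 0.0467307 = 3.55673 m along the plane.
The resultant acts 0.81 + 0.0467307 = 0.856731 m (along the plate) below the hinge at the top edge, so the moment about the hinge is M = F × 0.856731 = 45.8709 × 0.856731 = 39.299 kN·m.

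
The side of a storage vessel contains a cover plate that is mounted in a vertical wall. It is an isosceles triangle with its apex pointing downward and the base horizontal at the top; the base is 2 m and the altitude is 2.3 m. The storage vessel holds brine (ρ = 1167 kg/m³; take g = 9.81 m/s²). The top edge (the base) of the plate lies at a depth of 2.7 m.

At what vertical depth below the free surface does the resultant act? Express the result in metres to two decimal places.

γ = ρg = 1167 × 9.81 / 1000 = 11.44827 kN/m³.
With the apex down, the centroid sits h/3 = 2.3/3 = 0.766667 m below the base (the top edge), so the centroid depth is h_c = 2.7 + 0.766667 = 3.46667 m.
A = ½ × 2 × 2.3 = 2.3 m².
Resultant F = γ·h_c·A = 11.44827 × 3.46667 × 2.3 = 91.281 kN.
I_c = b·h³/36 = 2 × 2.3³/36 = 0.675944 m⁴.
Centre of pressure: y_p = y_c + I_c/(y_c·A) = 3.46667 + 0.675944/(3.46667 × 2.3) = 3.46667 + 0.0847755 = 3.55145 m along the plane.

h_p = 3.55 m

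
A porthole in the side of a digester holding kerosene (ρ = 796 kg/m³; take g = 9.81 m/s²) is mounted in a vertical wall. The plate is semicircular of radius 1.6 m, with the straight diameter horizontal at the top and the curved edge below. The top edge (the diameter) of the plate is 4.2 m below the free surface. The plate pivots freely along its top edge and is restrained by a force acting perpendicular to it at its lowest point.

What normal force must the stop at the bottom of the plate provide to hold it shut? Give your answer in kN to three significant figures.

P ≈ 68.5 kN

γ = ρg = 796 × 9.81 / 1000 = 7.80876 kN/m³.
The centroid of a semicircle lies 4r/(3π) = 0.679061 m from the diameter, here below the top edge, so the centroid depth is h_c = 4.2 + 0.679061 = 4.87906 m.
A = πr²/2 = π × 1.6²/2 = 4.02124 m².
Resultant F = γ·h_c·A = 7.80876 × 4.87906 × 4.02124 = 153.207 kN.
I_c = (π/8 − 8/(9π))·r⁴ = 0.109757 × 1.6⁴ = 0.719303 m⁴.
Centre of pressure: y_p = y_c + I_c/(y_c·A) = 4.87906 + 0.719303/(4.87906 × 4.02124) = 4.87906 + 0.036662 = 4.91572 m along the plane.
The resultant acts 0.679061 + 0.036662 = 0.715723 m (along the plate) below the hinge at the top edge, so the moment about the hinge is M = F × 0.715723 = 153.207 × 0.715723 = 109.654 kN·m.
A normal force at the bottom, 1.6 m from the hinge, must supply this moment: P = 109.654/1.6 = 68.5337 kN.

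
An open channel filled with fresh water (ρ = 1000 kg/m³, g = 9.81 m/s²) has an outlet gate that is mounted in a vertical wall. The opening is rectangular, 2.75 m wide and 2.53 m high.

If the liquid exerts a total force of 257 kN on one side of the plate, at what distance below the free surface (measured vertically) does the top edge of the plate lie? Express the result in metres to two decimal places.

γ = ρg = 1000 × 9.81 = 9810 N/m³ = 9.81 kN/m³.
A = 2.75 × 2.53 = 6.9575 m².
From F = γ·h_c·A, the centroid depth is h_c = 257/(9.81 × 6.9575) = 3.7654 m.
The centroid lies 2.53/2 = 1.265 m below the top edge, so the top edge sits at h_top = 3.7654 − 1.265 = 2.5004 m below the surface.

d_top ≈ 2.50 m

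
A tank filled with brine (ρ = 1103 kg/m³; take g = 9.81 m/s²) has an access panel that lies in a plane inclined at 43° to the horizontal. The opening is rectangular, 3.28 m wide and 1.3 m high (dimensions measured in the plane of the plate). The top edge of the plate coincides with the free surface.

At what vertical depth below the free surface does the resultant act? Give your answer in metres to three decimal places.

h_p = 0.591 m

γ = ρg = 1103 × 9.81 / 1000 = 10.82043 kN/m³.
Let θ = 43° be the plate's angle to the horizontal; measure y along the incline from where the plane meets the free surface. Vertical depth h = y·sinθ with sinθ = 0.681998.
The centroid lies 1.3/2 = 0.65 m below the top edge, so y_c = 0.65 m and h_c = 0.65 × 0.681998 = 0.443299 m.
A = 3.28 × 1.3 = 4.264 m².
Resultant F = γ·h_c·A = 10.82043 × 0.443299 × 4.264 = 20.4531 kN.
I_c = b·h³/12 = 3.28 × 1.3³/12 = 0.600513 m⁴.
Centre of pressure: y_p = y_c + I_c/(y_c·A) = 0.65 + 0.600513/(0.65 × 4.264) = 0.65 + 0.216667 = 0.866667 m along the plane.
Vertically, h_p = y_p·sinθ = 0.866667 × 0.681998 = 0.591065 m.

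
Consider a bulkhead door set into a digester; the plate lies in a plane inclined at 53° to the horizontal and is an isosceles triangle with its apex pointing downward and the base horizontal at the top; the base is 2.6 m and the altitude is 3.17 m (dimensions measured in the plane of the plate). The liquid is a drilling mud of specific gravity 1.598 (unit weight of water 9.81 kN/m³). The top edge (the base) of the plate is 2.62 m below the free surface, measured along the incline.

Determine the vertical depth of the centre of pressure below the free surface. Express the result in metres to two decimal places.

γ = 1.598 × 9.81 = 15.67638 kN/m³.
Let θ = 53° be the plate's angle to the horizontal; measure y along the incline from where the plane meets the free surface. Vertical depth h = y·sinθ with sinθ = 0.798636.
With the apex down, the centroid sits h/3 = 3.17/3 = 1.05667 m below the base (the top edge), so y_c = 2.62 + 1.05667 = 3.67667 m and h_c = 3.67667 × 0.798636 = 2.93632 m.
A = ½ × 2.6 × 3.17 = 4.121 m².
Resultant F = γ·h_c·A = 15.67638 × 2.93632 × 4.121 = 189.693 kN.
I_c = b·h³/36 = 2.6 × 3.17³/36 = 2.30064 m⁴.
Centre of pressure: y_p = y_c + I_c/(y_c·A) = 3.67667 + 2.30064/(3.67667 × 4.121) = 3.67667 + 0.151842 = 3.82851 m along the plane.
Vertically, h_p = y_p·sinθ = 3.82851 × 0.798636 = 3.05759 m.

h_p = 3.06 m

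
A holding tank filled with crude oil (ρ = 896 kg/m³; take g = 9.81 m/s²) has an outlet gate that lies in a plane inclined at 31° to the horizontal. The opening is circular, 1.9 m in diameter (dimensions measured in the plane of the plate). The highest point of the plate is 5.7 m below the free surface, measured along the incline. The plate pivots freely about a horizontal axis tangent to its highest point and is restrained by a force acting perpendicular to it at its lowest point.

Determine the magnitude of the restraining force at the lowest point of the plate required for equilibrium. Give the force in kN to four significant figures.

P ≈ 44.20 kN

γ = ρg = 896 × 9.81 / 1000 = 8.78976 kN/m³.
Let θ = 31° be the plate's angle to the horizontal; measure y along the incline from where the plane meets the free surface. Vertical depth h = y·sinθ with sinθ = 0.515038.
The centroid is at the centre, 0.95 m below the top of the plate, so y_c = 5.7 + 0.95 = 6.65 m and h_c = 6.65 × 0.515038 = 3.425 m.
A = π(0.95)² = 2.83529 m².
Resultant F = γ·h_c·A = 8.78976 × 3.425 × 2.83529 = 85.3562 kN.
I_c = πr⁴/4 = π × 0.95⁴/4 = 0.639712 m⁴.
Centre of pressure: y_p = y_c + I_c/(y_c·A) = 6.65 + 0.639712/(6.65 × 2.83529) = 6.65 + 0.0339286 = 6.68393 m along the plane.
The resultant acts 0.95 + 0.0339286 = 0.983929 m (along the plate) below the hinge at the top edge, so the moment about the hinge is M = F × 0.983929 = 85.3562 × 0.983929 = 83.9844 kN·m.
A normal force at the bottom, 1.9 m from the hinge, must supply this moment: P = 83.9844/1.9 = 44.2023 kN.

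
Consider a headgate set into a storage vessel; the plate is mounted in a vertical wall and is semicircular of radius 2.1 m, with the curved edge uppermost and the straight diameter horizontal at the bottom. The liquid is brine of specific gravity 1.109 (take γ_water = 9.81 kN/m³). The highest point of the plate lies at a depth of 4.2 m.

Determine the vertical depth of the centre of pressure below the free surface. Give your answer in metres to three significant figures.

h_p = 5.47 m

γ = 1.109 × 9.81 = 10.87929 kN/m³.
The centroid lies 4r/(3π) = 0.891268 m above the diameter, so r − 4r/(3π) = 2.1 − 0.891268 = 1.20873 m below the topmost point, so the centroid depth is h_c = 4.2 + 1.20873 = 5.40873 m.
A = πr²/2 = π × 2.1²/2 = 6.92721 m².
Resultant F = γ·h_c·A = 10.87929 × 5.40873 × 6.92721 = 407.619 kN.
I_c = (π/8 − 8/(9π))·r⁴ = 0.109757 × 2.1⁴ = 2.13457 m⁴.
Centre of pressure: y_p = y_c + I_c/(y_c·A) = 5.40873 + 2.13457/(5.40873 × 6.92721) = 5.40873 + 0.0569714 = 5.4657 m along the plane.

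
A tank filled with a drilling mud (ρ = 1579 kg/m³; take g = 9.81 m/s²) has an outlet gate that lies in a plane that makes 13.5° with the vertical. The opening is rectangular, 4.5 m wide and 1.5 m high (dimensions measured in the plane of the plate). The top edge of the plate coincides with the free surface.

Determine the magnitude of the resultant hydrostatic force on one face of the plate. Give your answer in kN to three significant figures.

F ≈ 76.3 kN

γ = ρg = 1579 × 9.81 / 1000 = 15.48999 kN/m³.
The plate makes 13.5° with the vertical, i.e. θ = 90° − 13.5° = 76.5° to the horizontal. Measuring y along the incline from the free-surface line, vertical depth h = y·sinθ with sinθ = 0.972370.
The centroid lies 1.5/2 = 0.75 m below the top edge, so y_c = 0.75 m and h_c = 0.75 × 0.972370 = 0.729278 m.
A = 4.5 × 1.5 = 6.75 m².
Resultant F = γ·h_c·A = 15.48999 × 0.729278 × 6.75 = 76.2514 kN.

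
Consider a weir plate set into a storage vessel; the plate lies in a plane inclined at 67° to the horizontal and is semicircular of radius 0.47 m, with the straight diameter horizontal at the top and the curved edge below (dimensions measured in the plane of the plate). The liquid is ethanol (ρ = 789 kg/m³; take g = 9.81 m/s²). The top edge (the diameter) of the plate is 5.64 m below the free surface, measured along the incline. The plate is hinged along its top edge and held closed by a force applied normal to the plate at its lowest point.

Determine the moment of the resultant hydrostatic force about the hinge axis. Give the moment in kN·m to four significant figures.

M ≈ 2.918 kN·m

γ = ρg = 789 × 9.81 / 1000 = 7.74009 kN/m³.
Let θ = 67° be the plate's angle to the horizontal; measure y along the incline from where the plane meets the free surface. Vertical depth h = y·sinθ with sinθ = 0.920505.
The centroid of a semicircle lies 4r/(3π) = 0.199474 m from the diameter, here below the top edge, so y_c = 5.64 + 0.199474 = 5.83947 m and h_c = 5.83947 × 0.920505 = 5.37526 m.
A = πr²/2 = π × 0.47²/2 = 0.346989 m².
Resultant F = γ·h_c·A = 7.74009 × 5.37526 × 0.346989 = 14.4365 kN.
I_c = (π/8 − 8/(9π))·r⁴ = 0.109757 × 0.47⁴ = 0.00535579 m⁴.
Centre of pressure: y_p = y_c + I_c/(y_c·A) = 5.83947 + 0.00535579/(5.83947 × 0.346989) = 5.83947 + 0.00264323 = 5.84211 m along the plane.
The resultant acts 0.199474 + 0.00264323 = 0.202117 m (along the plate) below the hinge at the top edge, so the moment about the hinge is M = F × 0.202117 = 14.4365 × 0.202117 = 2.91786 kN·m.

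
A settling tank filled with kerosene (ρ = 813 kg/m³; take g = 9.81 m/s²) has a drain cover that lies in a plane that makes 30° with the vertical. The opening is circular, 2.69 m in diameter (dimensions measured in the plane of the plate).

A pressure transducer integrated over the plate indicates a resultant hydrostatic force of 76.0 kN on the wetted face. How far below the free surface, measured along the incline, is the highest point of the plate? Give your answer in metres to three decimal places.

y_top ≈ 0.591 m

γ = ρg = 813 × 9.81 / 1000 = 7.97553 kN/m³.
A = π(1.345)² = 5.68322 m².
From F = γ·h_c·A, the centroid depth is h_c = 76.0/(7.97553 × 5.68322) = 1.67672 m.
The plate makes 30° with the vertical, i.e. θ = 90° − 30° = 60° to the horizontal. Measuring y along the incline from the free-surface line, vertical depth h = y·sinθ with sinθ = 0.866025.
Along the incline, y_c = h_c/sinθ = 1.67672/0.866025 = 1.93611 m.
The centroid is at the centre, 1.345 m below the top of the plate, so the highest point sits at y_top = 1.93611 − 1.345 = 0.59111 m along the incline.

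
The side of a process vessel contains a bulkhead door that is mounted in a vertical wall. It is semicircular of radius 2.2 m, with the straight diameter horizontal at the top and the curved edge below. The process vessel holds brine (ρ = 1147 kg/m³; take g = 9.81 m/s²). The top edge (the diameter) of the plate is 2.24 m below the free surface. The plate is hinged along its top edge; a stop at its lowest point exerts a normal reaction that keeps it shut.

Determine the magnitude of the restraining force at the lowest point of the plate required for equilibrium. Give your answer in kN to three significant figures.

γ = ρg = 1147 × 9.81 / 1000 = 11.25207 kN/m³.
The centroid of a semicircle lies 4r/(3π) = 0.933709 m from the diameter, here below the top edge, so the centroid depth is h_c = 2.24 + 0.933709 = 3.17371 m.
A = πr²/2 = π × 2.2²/2 = 7.60265 m².
Resultant F = γ·h_c·A = 11.25207 × 3.17371 × 7.60265 = 271.497 kN.
I_c = (π/8 − 8/(9π))·r⁴ = 0.109757 × 2.2⁴ = 2.57112 m⁴.
Centre of pressure: y_p = y_c + I_c/(y_c·A) = 3.17371 + 2.57112/(3.17371 × 7.60265) = 3.17371 + 0.106559 = 3.28027 m along the plane.
The resultant acts 0.933709 + 0.106559 = 1.04027 m (along the plate) below the hinge at the top edge, so the moment about the hinge is M = F × 1.04027 = 271.497 × 1.04027 = 282.43 kN·m.
A normal force at the bottom, 2.2 m from the hinge, must supply this moment: P = 282.43/2.2 = 128.377 kN.

P ≈ 128 kN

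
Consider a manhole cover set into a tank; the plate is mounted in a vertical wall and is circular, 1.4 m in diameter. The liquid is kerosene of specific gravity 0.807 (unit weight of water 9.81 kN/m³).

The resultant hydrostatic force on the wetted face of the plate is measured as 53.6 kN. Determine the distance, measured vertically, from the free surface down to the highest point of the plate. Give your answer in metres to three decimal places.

d_top ≈ 3.698 m

γ = 0.807 × 9.81 = 7.91667 kN/m³.
A = π(0.7)² = 1.53938 m².
From F = γ·h_c·A, the centroid depth is h_c = 53.6/(7.91667 × 1.53938) = 4.39821 m.
The centroid is at the centre, 0.7 m below the top of the plate, so the highest point sits at h_top = 4.39821 − 0.7 = 3.69821 m below the surface.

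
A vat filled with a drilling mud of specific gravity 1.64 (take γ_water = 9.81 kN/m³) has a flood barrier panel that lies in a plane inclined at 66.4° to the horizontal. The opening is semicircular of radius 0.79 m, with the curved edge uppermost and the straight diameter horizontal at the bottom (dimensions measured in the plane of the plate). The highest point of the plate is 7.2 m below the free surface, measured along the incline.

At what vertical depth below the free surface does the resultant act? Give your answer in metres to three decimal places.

γ = 1.64 × 9.81 = 16.0884 kN/m³.
Let θ = 66.4° be the plate's angle to the horizontal; measure y along the incline from where the plane meets the free surface. Vertical depth h = y·sinθ with sinθ = 0.916363.
The centroid lies 4r/(3π) = 0.335286 m above the diameter, so r − 4r/(3π) = 0.79 − 0.335286 = 0.454714 m below the topmost point, so y_c = 7.2 + 0.454714 = 7.65471 m and h_c = 7.65471 × 0.916363 = 7.01449 m.
A = πr²/2 = π × 0.79²/2 = 0.980334 m².
Resultant F = γ·h_c·A = 16.0884 × 7.01449 × 0.980334 = 110.633 kN.
I_c = (π/8 − 8/(9π))·r⁴ = 0.109757 × 0.79⁴ = 0.0427504 m⁴.
Centre of pressure: y_p = y_c + I_c/(y_c·A) = 7.65471 + 0.0427504/(7.65471 × 0.980334) = 7.65471 + 0.00569688 = 7.66041 m along the plane.
Vertically, h_p = y_p·sinθ = 7.66041 × 0.916363 = 7.01972 m.

h_p = 7.020 m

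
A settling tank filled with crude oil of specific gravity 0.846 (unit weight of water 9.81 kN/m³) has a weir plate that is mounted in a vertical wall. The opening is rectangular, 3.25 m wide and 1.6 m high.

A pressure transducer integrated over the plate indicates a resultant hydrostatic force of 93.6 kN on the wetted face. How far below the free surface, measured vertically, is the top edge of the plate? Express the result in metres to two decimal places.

d_top ≈ 1.37 m

γ = 0.846 × 9.81 = 8.29926 kN/m³.
A = 3.25 × 1.6 = 5.2 m².
From F = γ·h_c·A, the centroid depth is h_c = 93.6/(8.29926 × 5.2) = 2.16887 m.
The centroid lies 1.6/2 = 0.8 m below the top edge, so the top edge sits at h_top = 2.16887 − 0.8 = 1.36887 m below the surface.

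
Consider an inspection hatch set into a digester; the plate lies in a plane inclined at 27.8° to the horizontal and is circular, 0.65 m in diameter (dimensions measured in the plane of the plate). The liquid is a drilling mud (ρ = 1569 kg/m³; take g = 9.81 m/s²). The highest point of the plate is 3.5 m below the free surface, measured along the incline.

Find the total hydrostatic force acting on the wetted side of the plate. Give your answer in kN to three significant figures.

γ = ρg = 1569 × 9.81 / 1000 = 15.39189 kN/m³.
Let θ = 27.8° be the plate's angle to the horizontal; measure y along the incline from where the plane meets the free surface. Vertical depth h = y·sinθ with sinθ = 0.466387.
The centroid is at the centre, 0.325 m below the top of the plate, so y_c = 3.5 + 0.325 = 3.825 m and h_c = 3.825 × 0.466387 = 1.78393 m.
A = π(0.325)² = 0.331831 m².
Resultant F = γ·h_c·A = 15.39189 × 1.78393 × 0.331831 = 9.11143 kN.

F ≈ 9.11 kN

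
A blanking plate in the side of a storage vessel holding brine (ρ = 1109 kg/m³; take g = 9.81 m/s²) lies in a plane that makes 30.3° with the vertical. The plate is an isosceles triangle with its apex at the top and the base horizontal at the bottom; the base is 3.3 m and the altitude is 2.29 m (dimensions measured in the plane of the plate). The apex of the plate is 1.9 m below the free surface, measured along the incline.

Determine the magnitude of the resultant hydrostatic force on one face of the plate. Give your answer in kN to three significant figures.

γ = ρg = 1109 × 9.81 / 1000 = 10.87929 kN/m³.
The plate makes 30.3° with the vertical, i.e. θ = 90° − 30.3° = 59.7° to the horizontal. Measuring y along the incline from the free-surface line, vertical depth h = y·sinθ with sinθ = 0.863396.
With the apex up, the centroid sits 2h/3 = 2 × 2.29/3 = 1.52667 m below the apex, so y_c = 1.9 + 1.52667 = 3.42667 m and h_c = 3.42667 × 0.863396 = 2.95857 m.
A = ½ × 3.3 × 2.29 = 3.7785 m².
Resultant F = γ·h_c·A = 10.87929 × 2.95857 × 3.7785 = 121.619 kN.

F ≈ 122 kN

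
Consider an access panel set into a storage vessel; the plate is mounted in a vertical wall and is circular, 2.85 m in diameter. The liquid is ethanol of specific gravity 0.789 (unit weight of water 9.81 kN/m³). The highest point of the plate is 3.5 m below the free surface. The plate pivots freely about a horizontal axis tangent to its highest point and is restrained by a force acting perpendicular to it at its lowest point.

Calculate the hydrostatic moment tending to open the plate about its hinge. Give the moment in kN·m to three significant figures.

γ = 0.789 × 9.81 = 7.74009 kN/m³.
The centroid is at the centre, 1.425 m below the top of the plate, so the centroid depth is h_c = 3.5 + 1.425 = 4.925 m.
A = π(1.425)² = 6.3794 m².
Resultant F = γ·h_c·A = 7.74009 × 4.925 × 6.3794 = 243.182 kN.
I_c = πr⁴/4 = π × 1.425⁴/4 = 3.23854 m⁴.
Centre of pressure: y_p = y_c + I_c/(y_c·A) = 4.925 + 3.23854/(4.925 × 6.3794) = 4.925 + 0.103077 = 5.02808 m along the plane.
The resultant acts 1.425 + 0.103077 = 1.52808 m (along the plate) below the hinge at the top edge, so the moment about the hinge is M = F × 1.52808 = 243.182 × 1.52808 = 371.602 kN·m.

M ≈ 372 kN·m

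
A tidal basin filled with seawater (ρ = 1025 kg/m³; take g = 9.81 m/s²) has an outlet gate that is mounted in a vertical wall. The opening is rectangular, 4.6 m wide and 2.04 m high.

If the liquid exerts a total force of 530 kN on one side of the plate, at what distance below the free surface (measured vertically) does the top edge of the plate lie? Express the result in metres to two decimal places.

d_top ≈ 4.60 m

γ = ρg = 1025 × 9.81 / 1000 = 10.05525 kN/m³.
A = 4.6 × 2.04 = 9.384 m².
From F = γ·h_c·A, the centroid depth is h_c = 530/(10.05525 × 9.384) = 5.61688 m.
The centroid lies 2.04/2 = 1.02 m below the top edge, so the top edge sits at h_top = 5.61688 − 1.02 = 4.59688 m below the surface.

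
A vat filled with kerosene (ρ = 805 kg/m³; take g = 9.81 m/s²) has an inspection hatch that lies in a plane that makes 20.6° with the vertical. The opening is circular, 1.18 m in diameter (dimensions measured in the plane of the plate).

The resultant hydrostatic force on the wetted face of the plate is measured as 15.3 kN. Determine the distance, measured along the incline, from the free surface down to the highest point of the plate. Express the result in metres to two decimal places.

y_top ≈ 1.30 m

γ = ρg = 805 × 9.81 / 1000 = 7.89705 kN/m³.
A = π(0.59)² = 1.09359 m².
From F = γ·h_c·A, the centroid depth is h_c = 15.3/(7.89705 × 1.09359) = 1.77163 m.
The plate makes 20.6° with the vertical, i.e. θ = 90° − 20.6° = 69.4° to the horizontal. Measuring y along the incline from the free-surface line, vertical depth h = y·sinθ with sinθ = 0.936060.
Along the incline, y_c = h_c/sinθ = 1.77163/0.936060 = 1.89265 m.
The centroid is at the centre, 0.59 m below the top of the plate, so the highest point sits at y_top = 1.89265 − 0.59 = 1.30265 m along the incline.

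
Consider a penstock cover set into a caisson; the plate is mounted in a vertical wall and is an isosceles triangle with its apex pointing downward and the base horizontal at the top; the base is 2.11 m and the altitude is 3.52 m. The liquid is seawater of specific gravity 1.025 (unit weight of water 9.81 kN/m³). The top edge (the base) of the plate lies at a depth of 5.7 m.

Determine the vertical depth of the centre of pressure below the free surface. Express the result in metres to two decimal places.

h_p = 6.97 m

γ = 1.025 × 9.81 = 10.05525 kN/m³.
With the apex down, the centroid sits h/3 = 3.52/3 = 1.17333 m below the base (the top edge), so the centroid depth is h_c = 5.7 + 1.17333 = 6.87333 m.
A = ½ × 2.11 × 3.52 = 3.7136 m².
Resultant F = γ·h_c·A = 10.05525 × 6.87333 × 3.7136 = 256.658 kN.
I_c = b·h³/36 = 2.11 × 3.52³/36 = 2.55628 m⁴.
Centre of pressure: y_p = y_c + I_c/(y_c·A) = 6.87333 + 2.55628/(6.87333 × 3.7136) = 6.87333 + 0.100149 = 6.97348 m along the plane.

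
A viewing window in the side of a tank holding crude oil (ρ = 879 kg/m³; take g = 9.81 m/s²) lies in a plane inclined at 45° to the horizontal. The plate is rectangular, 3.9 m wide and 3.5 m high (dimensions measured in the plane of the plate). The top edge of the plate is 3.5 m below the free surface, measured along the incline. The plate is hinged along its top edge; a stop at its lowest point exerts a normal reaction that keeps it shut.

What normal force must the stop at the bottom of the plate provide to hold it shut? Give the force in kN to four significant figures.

P ≈ 242.8 kN

γ = ρg = 879 × 9.81 / 1000 = 8.62299 kN/m³.
Let θ = 45° be the plate's angle to the horizontal; measure y along the incline from where the plane meets the free surface. Vertical depth h = y·sinθ with sinθ = 0.707107.
The centroid lies 3.5/2 = 1.75 m below the top edge, so y_c = 3.5 + 1.75 = 5.25 m and h_c = 5.25 × 0.707107 = 3.71231 m.
A = 3.9 × 3.5 = 13.65 m².
Resultant F = γ·h_c·A = 8.62299 × 3.71231 × 13.65 = 436.953 kN.
I_c = b·h³/12 = 3.9 × 3.5³/12 = 13.9344 m⁴.
Centre of pressure: y_p = y_c + I_c/(y_c·A) = 5.25 + 13.9344/(5.25 × 13.65) = 5.25 + 0.194445 = 5.44444 m along the plane.
The resultant acts 1.75 + 0.194445 = 1.94444 m (along the plate) below the hinge at the top edge, so the moment about the hinge is M = F × 1.94444 = 436.953 × 1.94444 = 849.629 kN·m.
A normal force at the bottom, 3.5 m from the hinge, must supply this moment: P = 849.629/3.5 = 242.751 kN.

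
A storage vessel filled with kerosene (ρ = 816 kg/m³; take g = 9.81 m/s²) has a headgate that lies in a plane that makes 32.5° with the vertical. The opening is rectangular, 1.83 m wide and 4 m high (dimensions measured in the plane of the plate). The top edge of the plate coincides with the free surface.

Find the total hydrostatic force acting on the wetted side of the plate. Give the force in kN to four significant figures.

γ = ρg = 816 × 9.81 / 1000 = 8.00496 kN/m³.
The plate makes 32.5° with the vertical, i.e. θ = 90° − 32.5° = 57.5° to the horizontal. Measuring y along the incline from the free-surface line, vertical depth h = y·sinθ with sinθ = 0.843391.
The centroid lies 4/2 = 2 m below the top edge, so y_c = 2 m and h_c = 2 × 0.843391 = 1.68678 m.
A = 1.83 × 4 = 7.32 m².
Resultant F = γ·h_c·A = 8.00496 × 1.68678 × 7.32 = 98.8391 kN.

F ≈ 98.84 kN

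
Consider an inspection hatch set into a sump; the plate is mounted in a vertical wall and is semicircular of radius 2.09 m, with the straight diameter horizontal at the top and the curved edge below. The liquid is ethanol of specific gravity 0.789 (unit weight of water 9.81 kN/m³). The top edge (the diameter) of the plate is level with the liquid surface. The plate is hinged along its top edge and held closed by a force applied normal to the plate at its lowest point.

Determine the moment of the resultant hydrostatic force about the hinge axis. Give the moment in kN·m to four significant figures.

M ≈ 58.00 kN·m

γ = 0.789 × 9.81 = 7.74009 kN/m³.
The centroid of a semicircle lies 4r/(3π) = 0.887024 m from the diameter, here below the top edge, so the centroid depth is h_c = 0.887024 m.
A = πr²/2 = π × 2.09²/2 = 6.8614 m².
Resultant F = γ·h_c·A = 7.74009 × 0.887024 × 6.8614 = 47.1079 kN.
I_c = (π/8 − 8/(9π))·r⁴ = 0.109757 × 2.09⁴ = 2.0942 m⁴.
Centre of pressure: y_p = y_c + I_c/(y_c·A) = 0.887024 + 2.0942/(0.887024 × 6.8614) = 0.887024 + 0.344088 = 1.23111 m along the plane.
The resultant acts 0.887024 + 0.344088 = 1.23111 m (along the plate) below the hinge at the top edge, so the moment about the hinge is M = F × 1.23111 = 47.1079 × 1.23111 = 57.995 kN·m.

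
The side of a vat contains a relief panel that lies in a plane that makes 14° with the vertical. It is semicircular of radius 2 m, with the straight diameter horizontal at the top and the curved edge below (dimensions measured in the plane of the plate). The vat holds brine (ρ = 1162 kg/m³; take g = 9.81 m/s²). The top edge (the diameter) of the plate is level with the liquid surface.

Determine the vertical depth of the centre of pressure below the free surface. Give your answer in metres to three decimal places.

γ = ρg = 1162 × 9.81 / 1000 = 11.39922 kN/m³.
The plate makes 14° with the vertical, i.e. θ = 90° − 14° = 76° to the horizontal. Measuring y along the incline from the free-surface line, vertical depth h = y·sinθ with sinθ = 0.970296.
The centroid of a semicircle lies 4r/(3π) = 0.848826 m from the diameter, here below the top edge, so y_c = 0.848826 m and h_c = 0.848826 × 0.970296 = 0.823612 m.
A = πr²/2 = π × 2²/2 = 6.28319 m².
Resultant F = γ·h_c·A = 11.39922 × 0.823612 × 6.28319 = 58.9899 kN.
I_c = (π/8 − 8/(9π))·r⁴ = 0.109757 × 2⁴ = 1.75611 m⁴.
Centre of pressure: y_p = y_c + I_c/(y_c·A) = 0.848826 + 1.75611/(0.848826 × 6.28319) = 0.848826 + 0.329271 = 1.1781 m along the plane.
Vertically, h_p = y_p·sinθ = 1.1781 × 0.970296 = 1.14311 m.

h_p = 1.143 m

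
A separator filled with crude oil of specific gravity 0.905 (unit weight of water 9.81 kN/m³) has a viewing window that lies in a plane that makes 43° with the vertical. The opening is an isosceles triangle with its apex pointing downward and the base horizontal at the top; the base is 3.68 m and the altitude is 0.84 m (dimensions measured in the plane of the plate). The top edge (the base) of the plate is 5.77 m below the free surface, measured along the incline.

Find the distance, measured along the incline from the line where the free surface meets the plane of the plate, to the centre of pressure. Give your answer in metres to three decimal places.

γ = 0.905 × 9.81 = 8.87805 kN/m³.
The plate makes 43° with the vertical, i.e. θ = 90° − 43° = 47° to the horizontal. Measuring y along the incline from the free-surface line, vertical depth h = y·sinθ with sinθ = 0.731354.
With the apex down, the centroid sits h/3 = 0.84/3 = 0.28 m below the base (the top edge), so y_c = 5.77 + 0.28 = 6.05 m and h_c = 6.05 × 0.731354 = 4.42469 m.
A = ½ × 3.68 × 0.84 = 1.5456 m².
Resultant F = γ·h_c·A = 8.87805 × 4.42469 × 1.5456 = 60.7152 kN.
I_c = b·h³/36 = 3.68 × 0.84³/36 = 0.0605875 m⁴.
Centre of pressure: y_p = y_c + I_c/(y_c·A) = 6.05 + 0.0605875/(6.05 × 1.5456) = 6.05 + 0.00647934 = 6.05648 m along the plane.

y_p = 6.056 m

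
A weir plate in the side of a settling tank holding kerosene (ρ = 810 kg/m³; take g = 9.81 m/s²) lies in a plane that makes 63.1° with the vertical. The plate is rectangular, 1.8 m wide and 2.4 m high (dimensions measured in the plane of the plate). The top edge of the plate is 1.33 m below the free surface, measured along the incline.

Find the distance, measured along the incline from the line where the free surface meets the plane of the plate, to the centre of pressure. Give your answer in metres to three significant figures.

y_p = 2.72 m

γ = ρg = 810 × 9.81 / 1000 = 7.9461 kN/m³.
The plate makes 63.1° with the vertical, i.e. θ = 90° − 63.1° = 26.9° to the horizontal. Measuring y along the incline from the free-surface line, vertical depth h = y·sinθ with sinθ = 0.452435.
The centroid lies 2.4/2 = 1.2 m below the top edge, so y_c = 1.33 + 1.2 = 2.53 m and h_c = 2.53 × 0.452435 = 1.14466 m.
A = 1.8 × 2.4 = 4.32 m².
Resultant F = γ·h_c·A = 7.9461 × 1.14466 × 4.32 = 39.2929 kN.
I_c = b·h³/12 = 1.8 × 2.4³/12 = 2.0736 m⁴.
Centre of pressure: y_p = y_c + I_c/(y_c·A) = 2.53 + 2.0736/(2.53 × 4.32) = 2.53 + 0.189723 = 2.71972 m along the plane.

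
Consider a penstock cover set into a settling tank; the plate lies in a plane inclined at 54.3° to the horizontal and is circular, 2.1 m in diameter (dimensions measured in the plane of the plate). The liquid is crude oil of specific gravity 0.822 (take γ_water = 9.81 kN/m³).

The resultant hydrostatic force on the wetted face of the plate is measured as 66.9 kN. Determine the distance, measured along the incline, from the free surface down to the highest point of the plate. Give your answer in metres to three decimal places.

γ = 0.822 × 9.81 = 8.06382 kN/m³.
A = π(1.05)² = 3.46361 m².
From F = γ·h_c·A, the centroid depth is h_c = 66.9/(8.06382 × 3.46361) = 2.39528 m.
Let θ = 54.3° be the plate's angle to the horizontal; measure y along the incline from where the plane meets the free surface. Vertical depth h = y·sinθ with sinθ = 0.812084.
Along the incline, y_c = h_c/sinθ = 2.39528/0.812084 = 2.94955 m.
The centroid is at the centre, 1.05 m below the top of the plate, so the highest point sits at y_top = 2.94955 − 1.05 = 1.89955 m along the incline.

y_top ≈ 1.900 m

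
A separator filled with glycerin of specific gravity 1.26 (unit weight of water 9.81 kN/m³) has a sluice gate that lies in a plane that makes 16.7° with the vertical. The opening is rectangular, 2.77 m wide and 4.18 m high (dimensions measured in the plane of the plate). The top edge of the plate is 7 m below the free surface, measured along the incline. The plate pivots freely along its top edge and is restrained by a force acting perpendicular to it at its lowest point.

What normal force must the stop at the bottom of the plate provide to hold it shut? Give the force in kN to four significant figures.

γ = 1.26 × 9.81 = 12.3606 kN/m³.
The plate makes 16.7° with the vertical, i.e. θ = 90° − 16.7° = 73.3° to the horizontal. Measuring y along the incline from the free-surface line, vertical depth h = y·sinθ with sinθ = 0.957822.
The centroid lies 4.18/2 = 2.09 m below the top edge, so y_c = 7 + 2.09 = 9.09 m and h_c = 9.09 × 0.957822 = 8.7066 m.
A = 2.77 × 4.18 = 11.5786 m².
Resultant F = γ·h_c·A = 12.3606 × 8.7066 × 11.5786 = 1246.08 kN.
I_c = b·h³/12 = 2.77 × 4.18³/12 = 16.8588 m⁴.
Centre of pressure: y_p = y_c + I_c/(y_c·A) = 9.09 + 16.8588/(9.09 × 11.5786) = 9.09 + 0.160179 = 9.25018 m along the plane.
The resultant acts 2.09 + 0.160179 = 2.25018 m (along the plate) below the hinge at the top edge, so the moment about the hinge is M = F × 2.25018 = 1246.08 × 2.25018 = 2803.9 kN·m.
A normal force at the bottom, 4.18 m from the hinge, must supply this moment: P = 2803.9/4.18 = 670.789 kN.

P ≈ 670.8 kN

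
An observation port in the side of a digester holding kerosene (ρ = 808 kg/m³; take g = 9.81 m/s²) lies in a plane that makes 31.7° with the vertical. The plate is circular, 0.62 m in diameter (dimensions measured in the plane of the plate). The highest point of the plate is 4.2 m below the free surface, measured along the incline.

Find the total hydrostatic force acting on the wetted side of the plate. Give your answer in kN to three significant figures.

γ = ρg = 808 × 9.81 / 1000 = 7.92648 kN/m³.
The plate makes 31.7° with the vertical, i.e. θ = 90° − 31.7° = 58.3° to the horizontal. Measuring y along the incline from the free-surface line, vertical depth h = y·sinθ with sinθ = 0.850811.
The centroid is at the centre, 0.31 m below the top of the plate, so y_c = 4.2 + 0.31 = 4.51 m and h_c = 4.51 × 0.850811 = 3.83716 m.
A = π(0.31)² = 0.301907 m².
Resultant F = γ·h_c·A = 7.92648 × 3.83716 × 0.301907 = 9.18255 kN.

F ≈ 9.18 kN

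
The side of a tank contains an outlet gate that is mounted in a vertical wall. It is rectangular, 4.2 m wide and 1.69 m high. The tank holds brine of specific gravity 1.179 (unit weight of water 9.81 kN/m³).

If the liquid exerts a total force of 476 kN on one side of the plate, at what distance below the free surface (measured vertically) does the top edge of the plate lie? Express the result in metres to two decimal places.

γ = 1.179 × 9.81 = 11.56599 kN/m³.
A = 4.2 × 1.69 = 7.098 m².
From F = γ·h_c·A, the centroid depth is h_c = 476/(11.56599 × 7.098) = 5.79813 m.
The centroid lies 1.69/2 = 0.845 m below the top edge, so the top edge sits at h_top = 5.79813 − 0.845 = 4.95313 m below the surface.

d_top ≈ 4.95 m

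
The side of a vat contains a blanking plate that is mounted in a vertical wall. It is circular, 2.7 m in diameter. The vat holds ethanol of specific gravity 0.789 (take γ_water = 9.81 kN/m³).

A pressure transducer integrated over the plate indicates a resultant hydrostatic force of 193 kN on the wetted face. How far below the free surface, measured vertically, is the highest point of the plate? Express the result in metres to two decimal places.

d_top ≈ 3.01 m

γ = 0.789 × 9.81 = 7.74009 kN/m³.
A = π(1.35)² = 5.72555 m².
From F = γ·h_c·A, the centroid depth is h_c = 193/(7.74009 × 5.72555) = 4.35506 m.
The centroid is at the centre, 1.35 m below the top of the plate, so the highest point sits at h_top = 4.35506 − 1.35 = 3.00506 m below the surface.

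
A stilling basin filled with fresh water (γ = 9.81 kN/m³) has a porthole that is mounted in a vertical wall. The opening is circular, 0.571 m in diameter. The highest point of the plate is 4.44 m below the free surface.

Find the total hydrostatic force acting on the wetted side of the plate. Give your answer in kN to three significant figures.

γ = 9.81 kN/m³.
The centroid is at the centre, 0.2855 m below the top of the plate, so the centroid depth is h_c = 4.44 + 0.2855 = 4.7255 m.
A = π(0.2855)² = 0.256072 m².
Resultant F = γ·h_c·A = 9.81 × 4.7255 × 0.256072 = 11.8708 kN.

F ≈ 11.9 kN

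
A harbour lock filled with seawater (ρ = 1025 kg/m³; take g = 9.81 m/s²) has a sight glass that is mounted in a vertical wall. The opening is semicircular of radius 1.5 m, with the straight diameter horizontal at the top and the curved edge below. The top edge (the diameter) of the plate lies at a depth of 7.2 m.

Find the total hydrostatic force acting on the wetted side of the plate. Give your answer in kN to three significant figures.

γ = ρg = 1025 × 9.81 / 1000 = 10.05525 kN/m³.
The centroid of a semicircle lies 4r/(3π) = 0.63662 m from the diameter, here below the top edge, so the centroid depth is h_c = 7.2 + 0.63662 = 7.83662 m.
A = πr²/2 = π × 1.5²/2 = 3.53429 m².
Resultant F = γ·h_c·A = 10.05525 × 7.83662 × 3.53429 = 278.499 kN.

F ≈ 278 kN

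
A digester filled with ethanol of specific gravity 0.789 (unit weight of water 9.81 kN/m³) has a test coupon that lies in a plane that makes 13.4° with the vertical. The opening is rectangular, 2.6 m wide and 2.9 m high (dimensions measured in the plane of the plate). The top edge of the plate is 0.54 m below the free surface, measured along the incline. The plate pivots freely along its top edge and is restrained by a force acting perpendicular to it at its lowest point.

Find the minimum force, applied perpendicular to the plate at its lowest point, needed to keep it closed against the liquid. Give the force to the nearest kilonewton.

P ≈ 70 kN

γ = 0.789 × 9.81 = 7.74009 kN/m³.
The plate makes 13.4° with the vertical, i.e. θ = 90° − 13.4° = 76.6° to the horizontal. Measuring y along the incline from the free-surface line, vertical depth h = y·sinθ with sinθ = 0.972776.
The centroid lies 2.9/2 = 1.45 m below the top edge, so y_c = 0.54 + 1.45 = 1.99 m and h_c = 1.99 × 0.972776 = 1.93582 m.
A = 2.6 × 2.9 = 7.54 m².
Resultant F = γ·h_c·A = 7.74009 × 1.93582 × 7.54 = 112.975 kN.
I_c = b·h³/12 = 2.6 × 2.9³/12 = 5.28428 m⁴.
Centre of pressure: y_p = y_c + I_c/(y_c·A) = 1.99 + 5.28428/(1.99 × 7.54) = 1.99 + 0.352177 = 2.34218 m along the plane.
The resultant acts 1.45 + 0.352177 = 1.80218 m (along the plate) below the hinge at the top edge, so the moment about the hinge is M = F × 1.80218 = 112.975 × 1.80218 = 203.601 kN·m.
A normal force at the bottom, 2.9 m from the hinge, must supply this moment: P = 203.601/2.9 = 70.2072 kN.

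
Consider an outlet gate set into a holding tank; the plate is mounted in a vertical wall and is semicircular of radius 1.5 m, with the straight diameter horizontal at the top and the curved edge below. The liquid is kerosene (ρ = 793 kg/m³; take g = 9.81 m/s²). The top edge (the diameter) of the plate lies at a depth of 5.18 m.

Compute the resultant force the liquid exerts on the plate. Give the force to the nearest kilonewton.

F ≈ 160 kN

γ = ρg = 793 × 9.81 / 1000 = 7.77933 kN/m³.
The centroid of a semicircle lies 4r/(3π) = 0.63662 m from the diameter, here below the top edge, so the centroid depth is h_c = 5.18 + 0.63662 = 5.81662 m.
A = πr²/2 = π × 1.5²/2 = 3.53429 m².
Resultant F = γ·h_c·A = 7.77933 × 5.81662 × 3.53429 = 159.925 kN.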